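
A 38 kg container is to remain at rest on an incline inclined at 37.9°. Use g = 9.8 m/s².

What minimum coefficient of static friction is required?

At the slip threshold m g sin θ = μ_s m g cos θ, so μ_s,min = tan θ.
μ_s,min = tan 37.9° = 0.778.

μ_s,min ≈ 0.778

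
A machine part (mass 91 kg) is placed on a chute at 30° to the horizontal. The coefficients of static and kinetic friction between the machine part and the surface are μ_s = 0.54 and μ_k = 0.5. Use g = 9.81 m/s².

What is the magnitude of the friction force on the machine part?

f ≈ 387 N (up the incline)

The normal reaction is N = m g cos θ = 773.1 N.
For equilibrium along the incline, friction must balance the weight component: f = m g sin θ = 446.4 N up the slope.
The static-friction ceiling is μ_s N = 0.54 × 773.1 = 417.5 N.
|446.4| exceeds 417.5 N, so the machine part slips down-slope; friction is kinetic, f = μ_k N = 0.5×773.1 = 387 N.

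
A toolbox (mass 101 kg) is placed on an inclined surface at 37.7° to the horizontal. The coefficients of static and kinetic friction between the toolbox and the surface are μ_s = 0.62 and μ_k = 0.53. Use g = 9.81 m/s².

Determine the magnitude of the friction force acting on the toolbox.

f ≈ 415 N (up the incline)

The normal reaction is N = m g cos θ = 784 N.
For equilibrium along the incline, friction must balance the weight component: f = m g sin θ = 605.9 N up the slope.
Maximum static friction available: μ_s N = 0.62 × 784 = 486.1 N.
Since |605.9| > 486.1 N, static friction cannot hold it; the toolbox slides down the incline and kinetic friction applies: f = μ_k N = 0.53 × 784 = 415 N.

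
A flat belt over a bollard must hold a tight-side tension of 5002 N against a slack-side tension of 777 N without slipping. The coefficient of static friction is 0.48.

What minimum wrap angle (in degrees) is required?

β_min ≈ 222°

T₂/T₁ = e^{μβ} → β = ln(T₂/T₁)/μ.
β = ln(5002/777)/0.48 = 1.862/0.48 = 3.879 rad.
In degrees: β = 3.879 × 180/π = 222°.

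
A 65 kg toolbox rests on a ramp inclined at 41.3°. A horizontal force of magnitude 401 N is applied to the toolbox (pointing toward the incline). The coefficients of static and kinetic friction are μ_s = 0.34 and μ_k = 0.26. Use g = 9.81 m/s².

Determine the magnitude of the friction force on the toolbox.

f ≈ 120 N (up the incline)

The horizontal push has a component P sin θ into the surface, so N = m g cos θ + P sin θ = 479 + 264.7 = 743.7 N.
Along the incline, the net driving force (taking up-slope positive) is P cos θ − m g sin θ = 301.3 − 420.9 = -119.6 N, so equilibrium requires friction f = 119.6 N (up-slope).
Maximum static friction: μ_s N = 0.34 × 743.7 = 252.9 N.
Since 119.6 N is within the 252.9 N limit, the toolbox stays put and friction is exactly 120 N.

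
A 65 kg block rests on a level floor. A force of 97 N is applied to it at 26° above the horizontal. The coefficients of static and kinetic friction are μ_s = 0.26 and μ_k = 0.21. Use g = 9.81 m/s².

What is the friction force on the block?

f ≈ 87.2 N

N = m g − P sin α = 637.6 − 97×sin 26° = 595.1 N.
The horizontal driving force is P cos α = 87.18 N, so equilibrium needs friction f = 87.18 N.
The static-friction limit is μ_s N = 154.7 N.
87.18 ≤ 154.7 N → static; friction equals the required 87.2 N.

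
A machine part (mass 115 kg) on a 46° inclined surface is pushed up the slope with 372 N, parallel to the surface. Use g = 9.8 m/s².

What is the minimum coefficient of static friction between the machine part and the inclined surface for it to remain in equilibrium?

μ_s,min ≈ 0.56

N = m g cos θ = 782.9 N.
Friction must make up the shortfall along the incline: f = m g sin θ − P = 810.7 − 372 = 438.7 N.
At the threshold f = μ_s N, so μ_s,min = 438.7/782.9 = 0.56.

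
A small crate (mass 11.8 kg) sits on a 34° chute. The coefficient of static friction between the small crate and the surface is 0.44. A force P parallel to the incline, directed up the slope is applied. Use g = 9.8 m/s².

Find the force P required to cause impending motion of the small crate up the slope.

At impending motion up the slope, friction acts down-slope at its limit: f = μ_s N.
P is parallel to the surface, so N = m g cos θ = 95.9 N.
Along the incline: P = m g sin θ + μ_s N = 64.7 + 0.44×95.9 = 107 N.

P ≈ 107 N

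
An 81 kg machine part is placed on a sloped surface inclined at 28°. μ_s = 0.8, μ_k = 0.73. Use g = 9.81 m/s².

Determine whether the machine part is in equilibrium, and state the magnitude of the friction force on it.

N = m g cos θ = 702 N.
Down-slope weight component: m g sin θ = 373 N.
μ_s N = 561 N.
373 ≤ 561 N, so it stays put; friction = 373 N.

f ≈ 373 N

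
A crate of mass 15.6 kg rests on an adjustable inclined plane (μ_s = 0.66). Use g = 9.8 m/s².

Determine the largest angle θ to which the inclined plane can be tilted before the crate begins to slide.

At the slip threshold, m g sin θ = μ_s · m g cos θ, so tan θ = μ_s.
θ_max = arctan(0.66) = 33.4°.

θ_max ≈ 33.4°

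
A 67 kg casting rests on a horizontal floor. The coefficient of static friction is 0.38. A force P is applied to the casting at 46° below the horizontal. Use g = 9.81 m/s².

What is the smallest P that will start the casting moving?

P ≈ 593 N

N = m g + P sin α (the push presses the casting into the horizontal floor).
At impending slip, P cos α = μ_s N = μ_s (m g + P sin α).
Solving: P (cos α − μ_s sin α) = μ_s m g → P = 0.38×657/(cos 46° − 0.38 sin 46°) = 250/0.4213 = 593 N.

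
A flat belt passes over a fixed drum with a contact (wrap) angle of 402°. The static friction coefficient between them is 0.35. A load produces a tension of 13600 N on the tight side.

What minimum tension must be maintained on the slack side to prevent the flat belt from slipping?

Capstan equation at impending slip: T_tight/T_slack = e^{μβ}.
β = 402° = 7.016 rad; e^{μβ} = e^{0.35×7.016} = 11.65.
T_slack = T_tight / e^{μβ} = 13600 / 11.65 = 1170 N.

T_min ≈ 1170 N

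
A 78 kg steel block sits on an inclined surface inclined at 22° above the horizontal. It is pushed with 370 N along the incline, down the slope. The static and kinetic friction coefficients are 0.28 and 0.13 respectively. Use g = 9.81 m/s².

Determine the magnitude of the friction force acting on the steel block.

f ≈ 92.2 N (up the incline)

The normal reaction is N = m g cos θ = 709.5 N.
Parallel to the incline, ΣF = 0 gives f = m g sin θ + P = 286.6 + 370 = 656.6 N (up-slope positive).
Static friction can supply at most μ_s N = 198.6 N.
Since |656.6| > 198.6 N, static friction cannot hold it; the steel block slides down the incline and kinetic friction applies: f = μ_k N = 0.13 × 709.5 = 92.2 N.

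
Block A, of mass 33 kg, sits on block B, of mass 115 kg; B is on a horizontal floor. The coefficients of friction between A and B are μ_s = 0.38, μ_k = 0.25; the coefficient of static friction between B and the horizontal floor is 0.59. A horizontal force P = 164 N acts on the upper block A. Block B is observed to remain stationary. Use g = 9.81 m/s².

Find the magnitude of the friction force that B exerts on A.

The normal force B exerts on A is simply A's weight, N₁ = 323.7 N.
So the A–B interface can sustain at most μ_s N₁ = 123 N of static friction.
P = 164 N exceeds that limit, so A slips over B and the interface friction becomes kinetic: f₁ = μ_k N₁ = 0.25×323.7 = 80.9 N.
By Newton's third law B feels 80.9 N forward from A. With B stationary, the floor's static friction on B balances it: f₂ = 80.9 N (well within μ_s(m_A+m_B)g = 856.6 N).

f ≈ 80.9 N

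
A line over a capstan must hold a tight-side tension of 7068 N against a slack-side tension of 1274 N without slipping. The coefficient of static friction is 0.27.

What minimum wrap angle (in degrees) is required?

T₂/T₁ = e^{μβ} → β = ln(T₂/T₁)/μ.
β = ln(7068/1274)/0.27 = 1.713/0.27 = 6.346 rad.
In degrees: β = 6.346 × 180/π = 364°.

β_min ≈ 364°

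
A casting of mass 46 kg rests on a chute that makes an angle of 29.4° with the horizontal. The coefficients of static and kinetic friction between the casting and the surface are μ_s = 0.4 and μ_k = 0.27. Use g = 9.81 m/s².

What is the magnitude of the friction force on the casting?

f ≈ 106 N (up the incline)

Normal force: N = m g cos θ = 46 × 9.81 × cos 29.4° = 393.1 N.
Along the slope the weight component is m g sin θ = 221.5 N; friction must supply exactly this, acting up-slope.
Static friction can supply at most μ_s N = 157.3 N.
Since |221.5| > 157.3 N, static friction cannot hold it; the casting slides down the incline and kinetic friction applies: f = μ_k N = 0.27 × 393.1 = 106 N.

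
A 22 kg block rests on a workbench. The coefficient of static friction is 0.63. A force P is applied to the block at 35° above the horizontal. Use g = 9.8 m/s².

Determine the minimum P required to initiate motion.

N = m g − P sin α (the pull lifts the block).
At impending slip, P cos α = μ_s N = μ_s (m g − P sin α).
Solving: P (cos α + μ_s sin α) = μ_s m g → P = 0.63×216/(cos 35° + 0.63 sin 35°) = 136/1.181 = 115 N.

P ≈ 115 N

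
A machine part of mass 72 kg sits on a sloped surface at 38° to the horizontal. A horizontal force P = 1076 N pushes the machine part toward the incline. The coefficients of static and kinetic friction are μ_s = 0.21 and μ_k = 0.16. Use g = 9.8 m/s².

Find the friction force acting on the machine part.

f ≈ 195 N (down the incline)

Resolve perpendicular to the incline: N = m g cos θ + P sin θ = 72×9.8×cos 38° + 1076×sin 38° = 1218 N.
Along the incline, the net driving force (taking up-slope positive) is P cos θ − m g sin θ = 847.9 − 434.4 = 413.5 N, so equilibrium requires friction f = -413.5 N (down-slope).
The limit of static friction is μ_s N = 255.9 N.
|f_req| = 413.5 > 255.9 N → the machine part slides up the incline; f = μ_k N = 0.16 × 1218 = 195 N.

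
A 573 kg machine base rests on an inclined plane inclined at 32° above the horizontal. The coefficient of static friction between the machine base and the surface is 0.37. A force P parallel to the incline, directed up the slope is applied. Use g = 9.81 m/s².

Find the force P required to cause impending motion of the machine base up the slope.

At impending motion up the slope, friction acts down-slope at its limit: f = μ_s N.
P is parallel to the surface, so N = m g cos θ = 4770 N.
Along the incline: P = m g sin θ + μ_s N = 2980 + 0.37×4770 = 4740 N.

P ≈ 4740 N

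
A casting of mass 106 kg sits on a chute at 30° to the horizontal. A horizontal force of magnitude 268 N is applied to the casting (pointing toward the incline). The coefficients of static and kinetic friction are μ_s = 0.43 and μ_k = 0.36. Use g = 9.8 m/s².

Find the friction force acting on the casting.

Resolve perpendicular to the incline: N = m g cos θ + P sin θ = 106×9.8×cos 30° + 268×sin 30° = 1034 N.
Along the incline, the net driving force (taking up-slope positive) is P cos θ − m g sin θ = 232.1 − 519.4 = -287.3 N, so equilibrium requires friction f = 287.3 N (up-slope).
Maximum static friction: μ_s N = 0.43 × 1034 = 444.5 N.
Since 287.3 N is within the 444.5 N limit, the casting stays put and friction is exactly 287 N.

f ≈ 287 N (up the incline)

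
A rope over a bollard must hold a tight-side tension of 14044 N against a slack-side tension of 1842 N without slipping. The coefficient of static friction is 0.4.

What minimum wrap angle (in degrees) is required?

β_min ≈ 291°

T₂/T₁ = e^{μβ} → β = ln(T₂/T₁)/μ.
β = ln(14044/1842)/0.4 = 2.031/0.4 = 5.078 rad.
In degrees: β = 5.078 × 180/π = 291°.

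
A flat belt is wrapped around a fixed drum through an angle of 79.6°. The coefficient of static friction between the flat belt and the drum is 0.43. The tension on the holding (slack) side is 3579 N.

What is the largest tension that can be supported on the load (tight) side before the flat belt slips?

T_max ≈ 6500 N

At impending slip the capstan equation gives T₂/T₁ = e^{μβ} with β in radians.
β = 79.6° × π/180 = 1.389 rad.
e^{μβ} = e^{0.43×1.389} = 1.817.
T₂ = T₁ · e^{μβ} = 3579 × 1.817 = 6500 N.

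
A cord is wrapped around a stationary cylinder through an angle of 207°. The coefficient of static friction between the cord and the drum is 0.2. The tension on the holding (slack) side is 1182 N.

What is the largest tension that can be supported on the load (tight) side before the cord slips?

T_max ≈ 2430 N

At impending slip the capstan equation gives T₂/T₁ = e^{μβ} with β in radians.
β = 207° × π/180 = 3.613 rad.
e^{μβ} = e^{0.2×3.613} = 2.06.
T₂ = T₁ · e^{μβ} = 1182 × 2.06 = 2430 N.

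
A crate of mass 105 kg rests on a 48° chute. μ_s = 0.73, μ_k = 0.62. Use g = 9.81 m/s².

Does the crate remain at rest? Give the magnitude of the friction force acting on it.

N = m g cos θ = 689 N.
Down-slope weight component: m g sin θ = 765 N.
μ_s N = 503 N.
765 > 503 N, so it slides; kinetic friction f = μ_k N = 0.62×689 = 427 N.

f ≈ 427 N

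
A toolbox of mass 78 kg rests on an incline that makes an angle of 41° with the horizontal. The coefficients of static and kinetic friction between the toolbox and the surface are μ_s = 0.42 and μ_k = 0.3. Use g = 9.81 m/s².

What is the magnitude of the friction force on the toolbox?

f ≈ 173 N (up the incline)

The normal reaction is N = m g cos θ = 577.5 N.
Along the slope the weight component is m g sin θ = 502 N; friction must supply exactly this, acting up-slope.
Maximum static friction available: μ_s N = 0.42 × 577.5 = 242.5 N.
Since |502| > 242.5 N, static friction cannot hold it; the toolbox slides down the incline and kinetic friction applies: f = μ_k N = 0.3 × 577.5 = 173 N.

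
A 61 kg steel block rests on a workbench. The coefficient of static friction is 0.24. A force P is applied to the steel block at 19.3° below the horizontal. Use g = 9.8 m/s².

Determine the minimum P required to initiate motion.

N = m g + P sin α (the push presses the steel block into the workbench).
At impending slip, P cos α = μ_s N = μ_s (m g + P sin α).
Solving: P (cos α − μ_s sin α) = μ_s m g → P = 0.24×598/(cos 19.3° − 0.24 sin 19.3°) = 143/0.8645 = 166 N.

P ≈ 166 N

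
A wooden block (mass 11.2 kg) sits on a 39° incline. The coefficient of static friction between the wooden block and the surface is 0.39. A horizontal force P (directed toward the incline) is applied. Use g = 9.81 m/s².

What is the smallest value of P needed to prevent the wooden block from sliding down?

P_min ≈ 35.1 N

The wooden block tends to slide down (tan θ > μ_s), so at the point of impending slip friction acts up-slope at its limit: f = μ_s N.
Perpendicular to the incline: N = m g cos θ + P sin θ.
Along the incline: P cos θ + μ_s N = m g sin θ, i.e. P cos θ + μ_s (m g cos θ + P sin θ) = m g sin θ.
Solving, P (cos θ + μ_s sin θ) = m g (sin θ − μ_s cos θ), so P = 110×0.3262/1.023 = 35.1 N.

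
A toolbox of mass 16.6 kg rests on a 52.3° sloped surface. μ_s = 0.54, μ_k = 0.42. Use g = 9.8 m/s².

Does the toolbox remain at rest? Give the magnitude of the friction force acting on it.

N = m g cos θ = 99.5 N.
Down-slope weight component: m g sin θ = 129 N.
μ_s N = 53.7 N.
129 > 53.7 N, so it slides; kinetic friction f = μ_k N = 0.42×99.5 = 41.8 N.

f ≈ 41.8 N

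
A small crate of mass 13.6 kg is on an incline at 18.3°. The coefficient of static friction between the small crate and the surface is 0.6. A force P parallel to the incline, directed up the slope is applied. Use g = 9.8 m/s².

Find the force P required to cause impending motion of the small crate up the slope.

At impending motion up the slope, friction acts down-slope at its limit: f = μ_s N.
P is parallel to the surface, so N = m g cos θ = 127 N.
Along the incline: P = m g sin θ + μ_s N = 41.8 + 0.6×127 = 118 N.

P ≈ 118 N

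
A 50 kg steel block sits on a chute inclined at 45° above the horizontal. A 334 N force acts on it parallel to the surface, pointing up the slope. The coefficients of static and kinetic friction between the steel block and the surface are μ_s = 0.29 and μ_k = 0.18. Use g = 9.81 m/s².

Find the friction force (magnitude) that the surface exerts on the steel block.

f ≈ 12.8 N (up the incline)

Normal force: N = m g cos θ = 50 × 9.81 × cos 45° = 346.8 N.
For equilibrium along the incline the friction force must supply f = m g sin θ − P = 346.8 − 334 = 12.84 N (positive meaning up-slope).
Static friction can supply at most μ_s N = 100.6 N.
Since |12.84| ≤ 100.6 N, the steel block remains in static equilibrium and friction takes exactly the required value.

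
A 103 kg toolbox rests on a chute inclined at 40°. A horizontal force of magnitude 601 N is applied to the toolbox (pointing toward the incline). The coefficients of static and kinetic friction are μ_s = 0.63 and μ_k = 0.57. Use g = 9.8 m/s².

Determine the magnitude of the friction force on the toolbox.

f ≈ 188 N (up the incline)

Resolve perpendicular to the incline: N = m g cos θ + P sin θ = 103×9.8×cos 40° + 601×sin 40° = 1160 N.
Parallel to the incline: P cos θ − m g sin θ = 460.4 − 648.8 = -188.4 N; the friction needed to balance this is 188.4 N acting up the slope.
The limit of static friction is μ_s N = 730.5 N.
Since 188.4 N is within the 730.5 N limit, the toolbox stays put and friction is exactly 188 N.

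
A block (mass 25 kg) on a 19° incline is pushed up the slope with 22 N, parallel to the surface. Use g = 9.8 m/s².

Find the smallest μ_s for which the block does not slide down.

N = m g cos θ = 231.7 N.
Friction must make up the shortfall along the incline: f = m g sin θ − P = 79.76 − 22 = 57.76 N.
At the threshold f = μ_s N, so μ_s,min = 57.76/231.7 = 0.249.

μ_s,min ≈ 0.249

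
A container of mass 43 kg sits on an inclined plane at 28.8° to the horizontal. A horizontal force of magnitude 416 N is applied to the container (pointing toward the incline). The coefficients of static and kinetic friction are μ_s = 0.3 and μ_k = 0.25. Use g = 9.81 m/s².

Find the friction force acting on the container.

The horizontal push has a component P sin θ into the surface, so N = m g cos θ + P sin θ = 369.7 + 200.4 = 570.1 N.
Along the incline, the net driving force (taking up-slope positive) is P cos θ − m g sin θ = 364.5 − 203.2 = 161.3 N, so equilibrium requires friction f = -161.3 N (down-slope).
The limit of static friction is μ_s N = 171 N.
|f_req| = 161.3 ≤ 171 N → the container is in equilibrium; friction equals the required value.

f ≈ 161 N (down the incline)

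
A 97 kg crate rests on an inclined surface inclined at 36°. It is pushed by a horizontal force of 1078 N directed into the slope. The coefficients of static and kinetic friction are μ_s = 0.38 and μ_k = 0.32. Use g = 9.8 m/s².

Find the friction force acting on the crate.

f ≈ 313 N (down the incline)

Normal direction: N = m g cos θ + P sin θ = 1403 N.
Parallel to the incline: P cos θ − m g sin θ = 872.1 − 558.7 = 313.4 N; the friction needed to balance this is 313.4 N acting down the slope.
Maximum static friction: μ_s N = 0.38 × 1403 = 533 N.
|f_req| = 313.4 ≤ 533 N → the crate is in equilibrium; friction equals the required value.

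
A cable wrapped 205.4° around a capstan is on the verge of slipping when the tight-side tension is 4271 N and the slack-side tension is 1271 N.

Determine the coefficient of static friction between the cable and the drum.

T₂/T₁ = e^{μβ} → μ = ln(T₂/T₁)/β.
β = 205.4° = 3.585 rad.
μ = ln(4271/1271)/3.585 = ln(3.36)/3.585 = 0.338.

μ ≈ 0.338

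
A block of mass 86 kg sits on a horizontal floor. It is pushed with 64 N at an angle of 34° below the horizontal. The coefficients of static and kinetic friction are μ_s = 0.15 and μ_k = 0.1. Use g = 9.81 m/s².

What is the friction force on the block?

f ≈ 53.1 N

N = m g + P sin α = 843.7 + 64×sin 34° = 879.4 N.
For equilibrium, f = P cos α = 64×cos 34° = 53.06 N.
μ_s N = 0.15 × 879.4 = 131.9 N.
53.06 ≤ 131.9 N → static; friction equals the required 53.1 N.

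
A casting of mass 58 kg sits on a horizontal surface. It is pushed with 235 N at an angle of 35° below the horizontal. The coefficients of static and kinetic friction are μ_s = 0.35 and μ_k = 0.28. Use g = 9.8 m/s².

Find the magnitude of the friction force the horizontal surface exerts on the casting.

f ≈ 193 N

The vertical component of P adds to the normal force: N = m g + P sin α = 568.4 + 134.8 = 703.2 N.
For equilibrium, f = P cos α = 235×cos 35° = 192.5 N.
The static-friction limit is μ_s N = 246.1 N.
Since 192.5 N does not exceed the limit, the casting stays at rest and f = 193 N.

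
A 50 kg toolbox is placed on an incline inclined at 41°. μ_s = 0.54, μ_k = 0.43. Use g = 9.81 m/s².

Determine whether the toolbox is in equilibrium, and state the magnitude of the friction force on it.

f ≈ 159 N

N = m g cos θ = 370 N.
Down-slope weight component: m g sin θ = 322 N.
μ_s N = 200 N.
322 > 200 N, so it slides; kinetic friction f = μ_k N = 0.43×370 = 159 N.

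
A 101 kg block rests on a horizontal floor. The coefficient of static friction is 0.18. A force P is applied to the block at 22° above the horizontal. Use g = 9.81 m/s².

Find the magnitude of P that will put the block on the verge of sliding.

N = m g − P sin α (the pull lifts the block).
At impending slip, P cos α = μ_s N = μ_s (m g − P sin α).
Solving: P (cos α + μ_s sin α) = μ_s m g → P = 0.18×991/(cos 22° + 0.18 sin 22°) = 178/0.9946 = 179 N.

P ≈ 179 N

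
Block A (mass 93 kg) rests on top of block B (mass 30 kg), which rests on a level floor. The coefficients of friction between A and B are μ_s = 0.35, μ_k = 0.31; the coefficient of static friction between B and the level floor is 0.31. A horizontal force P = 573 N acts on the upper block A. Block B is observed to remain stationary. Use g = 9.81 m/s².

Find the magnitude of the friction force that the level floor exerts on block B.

Between the blocks, N₁ = m_A g = 912.3 N.
Maximum static friction on A from B: μ_s N₁ = 0.35×912.3 = 319.3 N.
Since P = 573 N > 319.3 N, A slides on B; the A–B friction is kinetic: f₁ = μ_k N₁ = 0.31×912.3 = 283 N.
B experiences an equal 283 N forward from A (third law). B is in equilibrium, so the floor supplies f₂ = 283 N of static friction (limit μ_s(m_A+m_B)g = 374.1 N, not exceeded).

f ≈ 283 N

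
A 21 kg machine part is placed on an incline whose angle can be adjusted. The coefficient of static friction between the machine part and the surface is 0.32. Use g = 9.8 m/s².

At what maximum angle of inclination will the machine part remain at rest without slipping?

At the slip threshold, m g sin θ = μ_s · m g cos θ, so tan θ = μ_s.
θ_max = arctan(0.32) = 17.7°.

θ_max ≈ 17.7°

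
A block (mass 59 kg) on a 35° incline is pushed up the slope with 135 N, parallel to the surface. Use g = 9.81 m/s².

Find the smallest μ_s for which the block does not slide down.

μ_s,min ≈ 0.415

N = m g cos θ = 474.1 N.
Friction must make up the shortfall along the incline: f = m g sin θ − P = 332 − 135 = 197 N.
At the threshold f = μ_s N, so μ_s,min = 197/474.1 = 0.415.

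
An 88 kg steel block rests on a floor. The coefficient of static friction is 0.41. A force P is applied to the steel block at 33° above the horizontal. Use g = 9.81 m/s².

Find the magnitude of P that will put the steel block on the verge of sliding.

P ≈ 333 N

N = m g − P sin α (the pull lifts the steel block).
At impending slip, P cos α = μ_s N = μ_s (m g − P sin α).
Solving: P (cos α + μ_s sin α) = μ_s m g → P = 0.41×863/(cos 33° + 0.41 sin 33°) = 354/1.062 = 333 N.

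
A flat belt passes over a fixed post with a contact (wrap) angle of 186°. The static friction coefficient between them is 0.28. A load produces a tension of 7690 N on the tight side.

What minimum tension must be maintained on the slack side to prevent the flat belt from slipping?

Capstan equation at impending slip: T_tight/T_slack = e^{μβ}.
β = 186° = 3.246 rad; e^{μβ} = e^{0.28×3.246} = 2.482.
T_slack = T_tight / e^{μβ} = 7690 / 2.482 = 3100 N.

T_min ≈ 3100 N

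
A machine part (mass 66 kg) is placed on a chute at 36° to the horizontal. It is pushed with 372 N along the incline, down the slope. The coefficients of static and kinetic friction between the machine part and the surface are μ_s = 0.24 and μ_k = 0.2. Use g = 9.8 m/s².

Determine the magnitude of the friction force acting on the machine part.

Perpendicular to the surface, N = m g cos θ = 66·9.8·cos 36° = 523.3 N.
Parallel to the incline, ΣF = 0 gives f = m g sin θ + P = 380.2 + 372 = 752.2 N (up-slope positive).
The static-friction ceiling is μ_s N = 0.24 × 523.3 = 125.6 N.
Since |752.2| > 125.6 N, static friction cannot hold it; the machine part slides down the incline and kinetic friction applies: f = μ_k N = 0.2 × 523.3 = 105 N.

f ≈ 105 N (up the incline)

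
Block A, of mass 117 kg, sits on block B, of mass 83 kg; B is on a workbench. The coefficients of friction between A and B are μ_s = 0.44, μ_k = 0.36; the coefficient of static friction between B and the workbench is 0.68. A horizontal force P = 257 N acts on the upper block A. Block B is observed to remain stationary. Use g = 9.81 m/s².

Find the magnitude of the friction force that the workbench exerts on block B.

The normal force B exerts on A is simply A's weight, N₁ = 1148 N.
So the A–B interface can sustain at most μ_s N₁ = 505 N of static friction.
Since P = 257 N ≤ 505 N, A does not slip on B; friction on A equals P = 257 N.
B experiences an equal 257 N forward from A (third law). B is in equilibrium, so the floor supplies f₂ = 257 N of static friction (limit μ_s(m_A+m_B)g = 1334 N, not exceeded).

f ≈ 257 N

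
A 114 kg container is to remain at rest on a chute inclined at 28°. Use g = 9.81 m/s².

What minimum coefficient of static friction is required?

μ_s,min ≈ 0.532

At the slip threshold m g sin θ = μ_s m g cos θ, so μ_s,min = tan θ.
μ_s,min = tan 28° = 0.532.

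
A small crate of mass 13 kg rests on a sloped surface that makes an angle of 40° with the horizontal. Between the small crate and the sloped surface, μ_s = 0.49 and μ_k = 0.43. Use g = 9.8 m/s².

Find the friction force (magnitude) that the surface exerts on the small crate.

Normal force: N = m g cos θ = 13 × 9.8 × cos 40° = 97.59 N.
Along the slope the weight component is m g sin θ = 81.89 N; friction must supply exactly this, acting up-slope.
Maximum static friction available: μ_s N = 0.49 × 97.59 = 47.82 N.
Since |81.89| > 47.82 N, static friction cannot hold it; the small crate slides down the incline and kinetic friction applies: f = μ_k N = 0.43 × 97.59 = 42 N.

f ≈ 42 N (up the incline)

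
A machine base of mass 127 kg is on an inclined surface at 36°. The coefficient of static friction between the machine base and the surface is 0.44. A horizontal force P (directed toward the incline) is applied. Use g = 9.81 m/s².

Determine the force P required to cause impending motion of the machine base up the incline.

P ≈ 2140 N

At impending motion up the slope, friction acts down-slope at its limit: f = μ_s N.
Perpendicular to the incline: N = m g cos θ + P sin θ.
Along the incline: P cos θ = m g sin θ + μ_s N = m g sin θ + μ_s (m g cos θ + P sin θ).
Solving, P (cos θ − μ_s sin θ) = m g (sin θ + μ_s cos θ), so P = 127×9.81×(sin 36° + 0.44 cos 36°)/(cos 36° − 0.44 sin 36°) = 1250×0.9438/0.5504 = 2140 N.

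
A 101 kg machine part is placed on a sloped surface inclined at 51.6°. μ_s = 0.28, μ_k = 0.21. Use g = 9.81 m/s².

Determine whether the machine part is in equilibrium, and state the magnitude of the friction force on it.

N = m g cos θ = 615 N.
Down-slope weight component: m g sin θ = 776 N.
μ_s N = 172 N.
776 > 172 N, so it slides; kinetic friction f = μ_k N = 0.21×615 = 129 N.

f ≈ 129 N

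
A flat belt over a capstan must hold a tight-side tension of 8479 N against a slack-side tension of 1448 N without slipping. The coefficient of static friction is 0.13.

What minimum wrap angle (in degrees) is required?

T₂/T₁ = e^{μβ} → β = ln(T₂/T₁)/μ.
β = ln(8479/1448)/0.13 = 1.767/0.13 = 13.6 rad.
In degrees: β = 13.6 × 180/π = 779°.

β_min ≈ 779°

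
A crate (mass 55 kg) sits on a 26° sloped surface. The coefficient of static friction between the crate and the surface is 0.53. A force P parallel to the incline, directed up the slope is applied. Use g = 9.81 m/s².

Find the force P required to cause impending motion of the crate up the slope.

At impending motion up the slope, friction acts down-slope at its limit: f = μ_s N.
P is parallel to the surface, so N = m g cos θ = 485 N.
Along the incline: P = m g sin θ + μ_s N = 237 + 0.53×485 = 494 N.

P ≈ 494 N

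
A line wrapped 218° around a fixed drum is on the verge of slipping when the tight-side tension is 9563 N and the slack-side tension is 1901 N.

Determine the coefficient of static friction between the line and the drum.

μ ≈ 0.425

T₂/T₁ = e^{μβ} → μ = ln(T₂/T₁)/β.
β = 218° = 3.805 rad.
μ = ln(9563/1901)/3.805 = ln(5.031)/3.805 = 0.425.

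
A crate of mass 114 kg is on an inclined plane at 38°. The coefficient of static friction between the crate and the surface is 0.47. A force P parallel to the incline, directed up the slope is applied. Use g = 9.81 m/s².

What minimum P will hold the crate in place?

The crate tends to slide down (tan θ > μ_s), so at the point of impending slip friction acts up-slope at its limit: f = μ_s N.
P is parallel to the surface, so N = m g cos θ = 881 N.
Along the incline: P + μ_s N = m g sin θ, so P = 689 − 0.47×881 = 274 N.

P_min ≈ 274 N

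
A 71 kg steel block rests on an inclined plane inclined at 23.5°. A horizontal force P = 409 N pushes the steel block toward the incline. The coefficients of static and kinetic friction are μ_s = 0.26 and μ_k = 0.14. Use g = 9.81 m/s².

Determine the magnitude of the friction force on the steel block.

The horizontal push has a component P sin θ into the surface, so N = m g cos θ + P sin θ = 638.7 + 163.1 = 801.8 N.
Along the incline, the net driving force (taking up-slope positive) is P cos θ − m g sin θ = 375.1 − 277.7 = 97.34 N, so equilibrium requires friction f = -97.34 N (down-slope).
Maximum static friction: μ_s N = 0.26 × 801.8 = 208.5 N.
|f_req| = 97.34 ≤ 208.5 N → the steel block is in equilibrium; friction equals the required value.

f ≈ 97.3 N (down the incline)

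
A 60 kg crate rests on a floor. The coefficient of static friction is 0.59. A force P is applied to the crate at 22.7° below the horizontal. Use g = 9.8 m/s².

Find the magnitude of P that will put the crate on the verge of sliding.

N = m g + P sin α (the push presses the crate into the floor).
At impending slip, P cos α = μ_s N = μ_s (m g + P sin α).
Solving: P (cos α − μ_s sin α) = μ_s m g → P = 0.59×588/(cos 22.7° − 0.59 sin 22.7°) = 347/0.6949 = 499 N.

P ≈ 499 N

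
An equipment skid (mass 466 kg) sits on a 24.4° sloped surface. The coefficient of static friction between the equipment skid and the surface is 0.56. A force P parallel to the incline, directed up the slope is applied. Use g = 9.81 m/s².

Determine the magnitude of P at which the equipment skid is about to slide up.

P ≈ 4220 N

At impending motion up the slope, friction acts down-slope at its limit: f = μ_s N.
P is parallel to the surface, so N = m g cos θ = 4160 N.
Along the incline: P = m g sin θ + μ_s N = 1890 + 0.56×4160 = 4220 N.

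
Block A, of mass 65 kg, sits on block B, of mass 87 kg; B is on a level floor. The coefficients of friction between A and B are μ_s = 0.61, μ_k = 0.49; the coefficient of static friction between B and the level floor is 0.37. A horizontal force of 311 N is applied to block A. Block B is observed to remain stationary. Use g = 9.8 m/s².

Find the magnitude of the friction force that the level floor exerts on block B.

f ≈ 311 N

Normal force at the A–B interface: N₁ = m_A g = 637 N.
So the A–B interface can sustain at most μ_s N₁ = 388.6 N of static friction.
P = 311 N is within that limit, so A and B move together (both at rest); the A–B friction is simply f₁ = P = 311 N.
B experiences an equal 311 N forward from A (third law). B is in equilibrium, so the floor supplies f₂ = 311 N of static friction (limit μ_s(m_A+m_B)g = 551.2 N, not exceeded).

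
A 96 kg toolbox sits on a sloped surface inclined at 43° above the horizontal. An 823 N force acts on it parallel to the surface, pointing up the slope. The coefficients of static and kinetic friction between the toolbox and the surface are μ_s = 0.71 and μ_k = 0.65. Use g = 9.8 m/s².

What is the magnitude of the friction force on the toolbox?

The normal reaction is N = m g cos θ = 688.1 N.
For equilibrium along the incline the friction force must supply f = m g sin θ − P = 641.6 − 823 = -181.4 N (positive meaning up-slope).
The static-friction ceiling is μ_s N = 0.71 × 688.1 = 488.5 N.
Since |-181.4| ≤ 488.5 N, the toolbox remains in static equilibrium and friction takes exactly the required value.

f ≈ 181 N (down the incline)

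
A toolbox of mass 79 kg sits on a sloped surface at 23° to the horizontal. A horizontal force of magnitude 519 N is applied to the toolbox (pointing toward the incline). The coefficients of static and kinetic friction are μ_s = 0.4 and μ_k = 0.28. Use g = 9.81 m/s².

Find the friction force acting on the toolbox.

f ≈ 175 N (down the incline)

Resolve perpendicular to the incline: N = m g cos θ + P sin θ = 79×9.81×cos 23° + 519×sin 23° = 916.2 N.
Along the incline, the net driving force (taking up-slope positive) is P cos θ − m g sin θ = 477.7 − 302.8 = 174.9 N, so equilibrium requires friction f = -174.9 N (down-slope).
The limit of static friction is μ_s N = 366.5 N.
|f_req| = 174.9 ≤ 366.5 N → the toolbox is in equilibrium; friction equals the required value.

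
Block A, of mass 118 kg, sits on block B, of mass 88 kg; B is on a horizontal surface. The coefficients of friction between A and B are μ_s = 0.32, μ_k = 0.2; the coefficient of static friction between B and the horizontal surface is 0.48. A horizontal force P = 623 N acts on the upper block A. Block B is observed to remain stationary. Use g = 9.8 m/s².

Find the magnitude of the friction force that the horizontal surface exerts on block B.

f ≈ 231 N

Normal force at the A–B interface: N₁ = m_A g = 1156 N.
Maximum static friction on A from B: μ_s N₁ = 0.32×1156 = 370 N.
Since P = 623 N > 370 N, A slides on B; the A–B friction is kinetic: f₁ = μ_k N₁ = 0.2×1156 = 231 N.
B experiences an equal 231 N forward from A (third law). B is in equilibrium, so the floor supplies f₂ = 231 N of static friction (limit μ_s(m_A+m_B)g = 969 N, not exceeded).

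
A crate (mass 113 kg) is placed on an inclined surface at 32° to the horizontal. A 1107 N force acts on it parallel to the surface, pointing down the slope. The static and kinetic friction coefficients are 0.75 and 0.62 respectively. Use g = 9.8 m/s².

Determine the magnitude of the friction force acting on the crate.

f ≈ 582 N (up the incline)

The normal reaction is N = m g cos θ = 939.1 N.
For equilibrium along the incline the friction force must supply f = m g sin θ + P = 586.8 + 1107 = 1694 N (positive meaning up-slope).
Maximum static friction available: μ_s N = 0.75 × 939.1 = 704.3 N.
|1694| exceeds 704.3 N, so the crate slips down-slope; friction is kinetic, f = μ_k N = 0.62×939.1 = 582 N.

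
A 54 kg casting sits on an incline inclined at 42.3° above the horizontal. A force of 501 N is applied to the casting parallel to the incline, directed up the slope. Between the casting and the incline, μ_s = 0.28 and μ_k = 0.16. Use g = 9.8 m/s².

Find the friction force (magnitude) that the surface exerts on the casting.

The normal reaction is N = m g cos θ = 391.4 N.
Parallel to the incline, ΣF = 0 gives f = m g sin θ − P = 356.2 − 501 = -144.8 N (up-slope positive).
Maximum static friction available: μ_s N = 0.28 × 391.4 = 109.6 N.
Since |-144.8| > 109.6 N, static friction cannot hold it; the casting slides up the incline and kinetic friction applies: f = μ_k N = 0.16 × 391.4 = 62.6 N.

f ≈ 62.6 N (down the incline)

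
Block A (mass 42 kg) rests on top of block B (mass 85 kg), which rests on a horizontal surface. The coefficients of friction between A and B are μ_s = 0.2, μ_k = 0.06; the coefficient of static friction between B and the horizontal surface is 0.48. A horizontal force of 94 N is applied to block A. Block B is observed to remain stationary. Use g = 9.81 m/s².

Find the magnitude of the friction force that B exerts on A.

The normal force B exerts on A is simply A's weight, N₁ = 412 N.
So the A–B interface can sustain at most μ_s N₁ = 82.4 N of static friction.
Since P = 94 N > 82.4 N, A slides on B; the A–B friction is kinetic: f₁ = μ_k N₁ = 0.06×412 = 24.7 N.
B experiences an equal 24.7 N forward from A (third law). B is in equilibrium, so the floor supplies f₂ = 24.7 N of static friction (limit μ_s(m_A+m_B)g = 598 N, not exceeded).

f ≈ 24.7 N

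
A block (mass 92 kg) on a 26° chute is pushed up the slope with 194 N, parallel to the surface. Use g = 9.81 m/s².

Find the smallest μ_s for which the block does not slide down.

μ_s,min ≈ 0.249

N = m g cos θ = 811.2 N.
Friction must make up the shortfall along the incline: f = m g sin θ − P = 395.6 − 194 = 201.6 N.
At the threshold f = μ_s N, so μ_s,min = 201.6/811.2 = 0.249.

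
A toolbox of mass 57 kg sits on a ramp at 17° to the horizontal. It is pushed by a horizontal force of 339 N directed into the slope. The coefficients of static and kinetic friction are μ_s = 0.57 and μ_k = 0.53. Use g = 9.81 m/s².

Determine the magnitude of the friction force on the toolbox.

The horizontal push has a component P sin θ into the surface, so N = m g cos θ + P sin θ = 534.7 + 99.11 = 633.9 N.
Along the incline, the net driving force (taking up-slope positive) is P cos θ − m g sin θ = 324.2 − 163.5 = 160.7 N, so equilibrium requires friction f = -160.7 N (down-slope).
Maximum static friction: μ_s N = 0.57 × 633.9 = 361.3 N.
|f_req| = 160.7 ≤ 361.3 N → the toolbox is in equilibrium; friction equals the required value.

f ≈ 161 N (down the incline)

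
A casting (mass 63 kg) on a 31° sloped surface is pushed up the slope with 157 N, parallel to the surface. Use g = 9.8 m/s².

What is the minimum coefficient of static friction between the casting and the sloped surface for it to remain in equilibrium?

N = m g cos θ = 529.2 N.
Friction must make up the shortfall along the incline: f = m g sin θ − P = 318 − 157 = 161 N.
At the threshold f = μ_s N, so μ_s,min = 161/529.2 = 0.304.

μ_s,min ≈ 0.304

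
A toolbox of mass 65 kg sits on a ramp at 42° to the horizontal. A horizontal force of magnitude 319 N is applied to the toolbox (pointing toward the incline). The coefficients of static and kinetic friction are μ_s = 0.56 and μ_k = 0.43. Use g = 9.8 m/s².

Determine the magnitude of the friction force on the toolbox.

f ≈ 189 N (up the incline)

Resolve perpendicular to the incline: N = m g cos θ + P sin θ = 65×9.8×cos 42° + 319×sin 42° = 686.8 N.
Along the incline, the net driving force (taking up-slope positive) is P cos θ − m g sin θ = 237.1 − 426.2 = -189.2 N, so equilibrium requires friction f = 189.2 N (up-slope).
The limit of static friction is μ_s N = 384.6 N.
Since 189.2 N is within the 384.6 N limit, the toolbox stays put and friction is exactly 189 N.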